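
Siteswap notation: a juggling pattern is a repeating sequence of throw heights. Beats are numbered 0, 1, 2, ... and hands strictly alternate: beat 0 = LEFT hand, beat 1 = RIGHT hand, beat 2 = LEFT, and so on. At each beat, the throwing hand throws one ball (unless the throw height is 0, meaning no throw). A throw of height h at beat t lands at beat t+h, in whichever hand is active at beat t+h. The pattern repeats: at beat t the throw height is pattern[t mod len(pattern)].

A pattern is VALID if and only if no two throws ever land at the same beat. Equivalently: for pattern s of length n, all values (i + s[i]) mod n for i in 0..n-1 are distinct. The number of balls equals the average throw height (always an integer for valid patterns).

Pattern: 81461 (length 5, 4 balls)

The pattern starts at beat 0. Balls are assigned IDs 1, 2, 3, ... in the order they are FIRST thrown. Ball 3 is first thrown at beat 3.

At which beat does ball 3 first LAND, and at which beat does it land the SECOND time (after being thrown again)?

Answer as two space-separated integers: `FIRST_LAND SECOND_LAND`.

Beat 0 (L): throw ball1 h=8 -> lands@8:L; in-air after throw: [b1@8:L]
Beat 1 (R): throw ball2 h=1 -> lands@2:L; in-air after throw: [b2@2:L b1@8:L]
Beat 2 (L): throw ball2 h=4 -> lands@6:L; in-air after throw: [b2@6:L b1@8:L]
Beat 3 (R): throw ball3 h=6 -> lands@9:R; in-air after throw: [b2@6:L b1@8:L b3@9:R]
Beat 4 (L): throw ball4 h=1 -> lands@5:R; in-air after throw: [b4@5:R b2@6:L b1@8:L b3@9:R]
Beat 5 (R): throw ball4 h=8 -> lands@13:R; in-air after throw: [b2@6:L b1@8:L b3@9:R b4@13:R]
Beat 6 (L): throw ball2 h=1 -> lands@7:R; in-air after throw: [b2@7:R b1@8:L b3@9:R b4@13:R]
Beat 7 (R): throw ball2 h=4 -> lands@11:R; in-air after throw: [b1@8:L b3@9:R b2@11:R b4@13:R]
Beat 8 (L): throw ball1 h=6 -> lands@14:L; in-air after throw: [b3@9:R b2@11:R b4@13:R b1@14:L]
Beat 9 (R): throw ball3 h=1 -> lands@10:L; in-air after throw: [b3@10:L b2@11:R b4@13:R b1@14:L]
Beat 10 (L): throw ball3 h=8 -> lands@18:L; in-air after throw: [b2@11:R b4@13:R b1@14:L b3@18:L]
Ball 3: thrown@3 h=6 -> first land @9; rethrown@9 h=1 -> second land @10

Answer: 9 10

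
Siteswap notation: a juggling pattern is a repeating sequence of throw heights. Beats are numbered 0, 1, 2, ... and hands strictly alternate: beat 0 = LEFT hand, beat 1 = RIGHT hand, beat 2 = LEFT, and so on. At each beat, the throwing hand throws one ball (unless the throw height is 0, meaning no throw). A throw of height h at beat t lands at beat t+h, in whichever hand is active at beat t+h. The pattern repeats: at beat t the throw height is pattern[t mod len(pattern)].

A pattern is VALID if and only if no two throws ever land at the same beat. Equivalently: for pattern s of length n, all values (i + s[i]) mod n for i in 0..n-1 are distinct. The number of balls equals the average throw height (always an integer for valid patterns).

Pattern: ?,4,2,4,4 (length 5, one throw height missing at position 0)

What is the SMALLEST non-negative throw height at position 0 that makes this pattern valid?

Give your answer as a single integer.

i=0: s[i]=? (unknown)
i=1: (1 + 4) mod 5 = 0
i=2: (2 + 2) mod 5 = 4
i=3: (3 + 4) mod 5 = 2
i=4: (4 + 4) mod 5 = 3
Known residues: [0, 2, 3, 4]; need a permutation of 0..4, so missing residue r = 1
Need (0 + s) mod 5 = 1; smallest s = (1 - 0) mod 5 = 1

Answer: 1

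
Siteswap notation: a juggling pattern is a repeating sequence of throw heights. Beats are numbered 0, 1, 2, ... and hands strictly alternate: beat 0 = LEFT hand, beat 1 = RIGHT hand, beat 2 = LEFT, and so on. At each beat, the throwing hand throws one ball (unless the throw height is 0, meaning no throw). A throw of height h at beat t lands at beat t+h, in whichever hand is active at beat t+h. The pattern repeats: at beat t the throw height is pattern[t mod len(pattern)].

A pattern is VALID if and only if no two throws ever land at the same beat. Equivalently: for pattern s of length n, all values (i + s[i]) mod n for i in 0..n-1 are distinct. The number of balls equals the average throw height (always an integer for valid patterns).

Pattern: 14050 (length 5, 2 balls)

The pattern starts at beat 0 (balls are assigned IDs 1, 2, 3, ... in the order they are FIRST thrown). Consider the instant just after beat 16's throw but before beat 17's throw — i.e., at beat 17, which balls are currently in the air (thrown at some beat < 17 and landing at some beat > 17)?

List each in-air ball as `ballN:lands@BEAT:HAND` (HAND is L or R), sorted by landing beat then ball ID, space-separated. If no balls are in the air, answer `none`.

Beat 0 (L): throw ball1 h=1 -> lands@1:R; in-air after throw: [b1@1:R]
Beat 1 (R): throw ball1 h=4 -> lands@5:R; in-air after throw: [b1@5:R]
Beat 3 (R): throw ball2 h=5 -> lands@8:L; in-air after throw: [b1@5:R b2@8:L]
Beat 5 (R): throw ball1 h=1 -> lands@6:L; in-air after throw: [b1@6:L b2@8:L]
Beat 6 (L): throw ball1 h=4 -> lands@10:L; in-air after throw: [b2@8:L b1@10:L]
Beat 8 (L): throw ball2 h=5 -> lands@13:R; in-air after throw: [b1@10:L b2@13:R]
Beat 10 (L): throw ball1 h=1 -> lands@11:R; in-air after throw: [b1@11:R b2@13:R]
Beat 11 (R): throw ball1 h=4 -> lands@15:R; in-air after throw: [b2@13:R b1@15:R]
Beat 13 (R): throw ball2 h=5 -> lands@18:L; in-air after throw: [b1@15:R b2@18:L]
Beat 15 (R): throw ball1 h=1 -> lands@16:L; in-air after throw: [b1@16:L b2@18:L]
Beat 16 (L): throw ball1 h=4 -> lands@20:L; in-air after throw: [b2@18:L b1@20:L]

Answer: ball2:lands@18:L ball1:lands@20:L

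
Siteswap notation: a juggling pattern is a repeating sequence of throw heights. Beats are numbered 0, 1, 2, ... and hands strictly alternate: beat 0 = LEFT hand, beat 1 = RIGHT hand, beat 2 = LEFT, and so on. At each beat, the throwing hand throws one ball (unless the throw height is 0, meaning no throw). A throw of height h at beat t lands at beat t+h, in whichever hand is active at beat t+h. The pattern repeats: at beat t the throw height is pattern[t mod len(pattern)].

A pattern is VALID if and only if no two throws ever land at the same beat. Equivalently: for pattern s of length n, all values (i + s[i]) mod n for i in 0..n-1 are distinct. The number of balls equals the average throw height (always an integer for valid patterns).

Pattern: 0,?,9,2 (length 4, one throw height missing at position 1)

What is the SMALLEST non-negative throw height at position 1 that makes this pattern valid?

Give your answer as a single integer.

i=0: (0 + 0) mod 4 = 0
i=1: s[i]=? (unknown)
i=2: (2 + 9) mod 4 = 3
i=3: (3 + 2) mod 4 = 1
Known residues: [0, 1, 3]; need a permutation of 0..3, so missing residue r = 2
Need (1 + s) mod 4 = 2; smallest s = (2 - 1) mod 4 = 1

Answer: 1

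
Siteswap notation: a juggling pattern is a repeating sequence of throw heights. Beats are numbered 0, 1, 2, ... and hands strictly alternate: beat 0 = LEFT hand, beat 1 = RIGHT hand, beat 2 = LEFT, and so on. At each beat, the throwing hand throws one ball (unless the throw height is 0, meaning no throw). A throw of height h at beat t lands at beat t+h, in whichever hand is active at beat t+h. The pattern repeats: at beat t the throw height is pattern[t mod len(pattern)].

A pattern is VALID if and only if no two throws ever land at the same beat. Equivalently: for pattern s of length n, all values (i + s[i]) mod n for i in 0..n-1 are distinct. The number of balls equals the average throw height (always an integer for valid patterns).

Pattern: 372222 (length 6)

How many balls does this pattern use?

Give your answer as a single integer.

Pattern = [3, 7, 2, 2, 2, 2], length n = 6
  position 0: throw height = 3, running sum = 3
  position 1: throw height = 7, running sum = 10
  position 2: throw height = 2, running sum = 12
  position 3: throw height = 2, running sum = 14
  position 4: throw height = 2, running sum = 16
  position 5: throw height = 2, running sum = 18
Total sum = 18; balls = sum / n = 18 / 6 = 3

Answer: 3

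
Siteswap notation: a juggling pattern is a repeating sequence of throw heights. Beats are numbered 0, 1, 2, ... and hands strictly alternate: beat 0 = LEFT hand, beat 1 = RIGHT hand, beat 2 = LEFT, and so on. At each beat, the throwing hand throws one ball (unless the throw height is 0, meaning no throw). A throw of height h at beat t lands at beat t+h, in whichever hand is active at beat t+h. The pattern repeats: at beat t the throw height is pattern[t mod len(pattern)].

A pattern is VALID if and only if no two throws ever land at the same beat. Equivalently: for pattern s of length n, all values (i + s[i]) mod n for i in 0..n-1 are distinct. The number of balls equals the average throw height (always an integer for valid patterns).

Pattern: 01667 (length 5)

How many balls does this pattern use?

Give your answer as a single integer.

Pattern = [0, 1, 6, 6, 7], length n = 5
  position 0: throw height = 0, running sum = 0
  position 1: throw height = 1, running sum = 1
  position 2: throw height = 6, running sum = 7
  position 3: throw height = 6, running sum = 13
  position 4: throw height = 7, running sum = 20
Total sum = 20; balls = sum / n = 20 / 5 = 4

Answer: 4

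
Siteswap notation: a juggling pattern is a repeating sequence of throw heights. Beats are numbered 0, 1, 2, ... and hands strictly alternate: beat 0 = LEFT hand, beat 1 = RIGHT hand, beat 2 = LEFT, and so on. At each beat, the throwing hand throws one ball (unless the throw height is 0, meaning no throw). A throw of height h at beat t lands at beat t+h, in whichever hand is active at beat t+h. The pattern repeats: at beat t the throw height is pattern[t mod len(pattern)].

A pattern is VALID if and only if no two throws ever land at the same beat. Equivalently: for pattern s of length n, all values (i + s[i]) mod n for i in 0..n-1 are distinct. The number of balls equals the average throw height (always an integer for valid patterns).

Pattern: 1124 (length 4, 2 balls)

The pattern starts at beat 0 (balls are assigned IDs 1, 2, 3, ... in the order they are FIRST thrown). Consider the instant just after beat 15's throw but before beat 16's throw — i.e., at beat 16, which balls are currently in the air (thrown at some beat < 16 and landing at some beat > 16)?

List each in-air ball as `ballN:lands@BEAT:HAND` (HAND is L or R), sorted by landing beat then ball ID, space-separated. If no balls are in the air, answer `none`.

Beat 0 (L): throw ball1 h=1 -> lands@1:R; in-air after throw: [b1@1:R]
Beat 1 (R): throw ball1 h=1 -> lands@2:L; in-air after throw: [b1@2:L]
Beat 2 (L): throw ball1 h=2 -> lands@4:L; in-air after throw: [b1@4:L]
Beat 3 (R): throw ball2 h=4 -> lands@7:R; in-air after throw: [b1@4:L b2@7:R]
Beat 4 (L): throw ball1 h=1 -> lands@5:R; in-air after throw: [b1@5:R b2@7:R]
Beat 5 (R): throw ball1 h=1 -> lands@6:L; in-air after throw: [b1@6:L b2@7:R]
Beat 6 (L): throw ball1 h=2 -> lands@8:L; in-air after throw: [b2@7:R b1@8:L]
Beat 7 (R): throw ball2 h=4 -> lands@11:R; in-air after throw: [b1@8:L b2@11:R]
Beat 8 (L): throw ball1 h=1 -> lands@9:R; in-air after throw: [b1@9:R b2@11:R]
Beat 9 (R): throw ball1 h=1 -> lands@10:L; in-air after throw: [b1@10:L b2@11:R]
Beat 10 (L): throw ball1 h=2 -> lands@12:L; in-air after throw: [b2@11:R b1@12:L]
Beat 11 (R): throw ball2 h=4 -> lands@15:R; in-air after throw: [b1@12:L b2@15:R]
Beat 12 (L): throw ball1 h=1 -> lands@13:R; in-air after throw: [b1@13:R b2@15:R]
Beat 13 (R): throw ball1 h=1 -> lands@14:L; in-air after throw: [b1@14:L b2@15:R]
Beat 14 (L): throw ball1 h=2 -> lands@16:L; in-air after throw: [b2@15:R b1@16:L]
Beat 15 (R): throw ball2 h=4 -> lands@19:R; in-air after throw: [b1@16:L b2@19:R]
Beat 16 (L): throw ball1 h=1 -> lands@17:R; in-air after throw: [b1@17:R b2@19:R]

Answer: ball2:lands@19:R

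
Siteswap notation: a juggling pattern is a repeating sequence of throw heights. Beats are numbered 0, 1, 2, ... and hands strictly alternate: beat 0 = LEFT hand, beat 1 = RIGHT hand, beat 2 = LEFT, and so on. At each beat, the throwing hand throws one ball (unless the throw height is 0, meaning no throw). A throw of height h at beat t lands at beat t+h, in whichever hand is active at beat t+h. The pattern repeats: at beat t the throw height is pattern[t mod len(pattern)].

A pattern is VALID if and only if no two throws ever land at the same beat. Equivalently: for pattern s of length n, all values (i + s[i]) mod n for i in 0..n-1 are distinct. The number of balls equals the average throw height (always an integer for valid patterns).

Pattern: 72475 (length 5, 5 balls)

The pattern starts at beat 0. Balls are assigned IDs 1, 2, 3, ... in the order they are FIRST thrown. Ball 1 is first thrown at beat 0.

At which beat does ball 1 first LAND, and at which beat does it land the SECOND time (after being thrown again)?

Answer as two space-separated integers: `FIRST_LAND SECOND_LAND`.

Answer: 7 11

Derivation:
Beat 0 (L): throw ball1 h=7 -> lands@7:R; in-air after throw: [b1@7:R]
Beat 1 (R): throw ball2 h=2 -> lands@3:R; in-air after throw: [b2@3:R b1@7:R]
Beat 2 (L): throw ball3 h=4 -> lands@6:L; in-air after throw: [b2@3:R b3@6:L b1@7:R]
Beat 3 (R): throw ball2 h=7 -> lands@10:L; in-air after throw: [b3@6:L b1@7:R b2@10:L]
Beat 4 (L): throw ball4 h=5 -> lands@9:R; in-air after throw: [b3@6:L b1@7:R b4@9:R b2@10:L]
Beat 5 (R): throw ball5 h=7 -> lands@12:L; in-air after throw: [b3@6:L b1@7:R b4@9:R b2@10:L b5@12:L]
Beat 6 (L): throw ball3 h=2 -> lands@8:L; in-air after throw: [b1@7:R b3@8:L b4@9:R b2@10:L b5@12:L]
Beat 7 (R): throw ball1 h=4 -> lands@11:R; in-air after throw: [b3@8:L b4@9:R b2@10:L b1@11:R b5@12:L]
Beat 8 (L): throw ball3 h=7 -> lands@15:R; in-air after throw: [b4@9:R b2@10:L b1@11:R b5@12:L b3@15:R]
Beat 9 (R): throw ball4 h=5 -> lands@14:L; in-air after throw: [b2@10:L b1@11:R b5@12:L b4@14:L b3@15:R]
Beat 10 (L): throw ball2 h=7 -> lands@17:R; in-air after throw: [b1@11:R b5@12:L b4@14:L b3@15:R b2@17:R]
Beat 11 (R): throw ball1 h=2 -> lands@13:R; in-air after throw: [b5@12:L b1@13:R b4@14:L b3@15:R b2@17:R]
Ball 1: thrown@0 h=7 -> first land @7; rethrown@7 h=4 -> second land @11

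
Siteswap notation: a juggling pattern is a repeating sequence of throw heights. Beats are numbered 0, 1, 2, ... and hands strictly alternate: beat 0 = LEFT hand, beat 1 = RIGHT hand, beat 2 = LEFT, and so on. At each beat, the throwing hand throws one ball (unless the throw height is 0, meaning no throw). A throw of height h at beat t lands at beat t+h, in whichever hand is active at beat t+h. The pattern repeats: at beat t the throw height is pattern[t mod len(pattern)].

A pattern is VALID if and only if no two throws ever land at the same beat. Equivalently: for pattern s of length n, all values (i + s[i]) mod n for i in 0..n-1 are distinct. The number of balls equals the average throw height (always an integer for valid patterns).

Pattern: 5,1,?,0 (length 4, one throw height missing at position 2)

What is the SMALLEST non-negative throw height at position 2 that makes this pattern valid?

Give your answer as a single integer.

Answer: 2

Derivation:
i=0: (0 + 5) mod 4 = 1
i=1: (1 + 1) mod 4 = 2
i=2: s[i]=? (unknown)
i=3: (3 + 0) mod 4 = 3
Known residues: [1, 2, 3]; need a permutation of 0..3, so missing residue r = 0
Need (2 + s) mod 4 = 0; smallest s = (0 - 2) mod 4 = 2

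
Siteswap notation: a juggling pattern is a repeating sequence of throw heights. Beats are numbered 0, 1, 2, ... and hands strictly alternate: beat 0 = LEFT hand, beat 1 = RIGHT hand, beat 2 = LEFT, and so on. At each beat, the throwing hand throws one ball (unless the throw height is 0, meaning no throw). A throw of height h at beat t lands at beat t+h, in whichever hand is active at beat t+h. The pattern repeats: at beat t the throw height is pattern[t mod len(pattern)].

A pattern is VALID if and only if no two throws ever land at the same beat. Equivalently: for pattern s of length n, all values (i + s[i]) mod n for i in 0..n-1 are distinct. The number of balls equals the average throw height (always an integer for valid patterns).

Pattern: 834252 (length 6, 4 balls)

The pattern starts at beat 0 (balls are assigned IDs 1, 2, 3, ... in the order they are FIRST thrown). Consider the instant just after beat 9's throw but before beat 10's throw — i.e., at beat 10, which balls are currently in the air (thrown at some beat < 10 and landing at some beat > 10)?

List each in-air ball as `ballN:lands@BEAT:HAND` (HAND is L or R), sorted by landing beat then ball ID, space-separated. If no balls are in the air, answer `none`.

Answer: ball2:lands@11:R ball1:lands@12:L ball3:lands@14:L

Derivation:
Beat 0 (L): throw ball1 h=8 -> lands@8:L; in-air after throw: [b1@8:L]
Beat 1 (R): throw ball2 h=3 -> lands@4:L; in-air after throw: [b2@4:L b1@8:L]
Beat 2 (L): throw ball3 h=4 -> lands@6:L; in-air after throw: [b2@4:L b3@6:L b1@8:L]
Beat 3 (R): throw ball4 h=2 -> lands@5:R; in-air after throw: [b2@4:L b4@5:R b3@6:L b1@8:L]
Beat 4 (L): throw ball2 h=5 -> lands@9:R; in-air after throw: [b4@5:R b3@6:L b1@8:L b2@9:R]
Beat 5 (R): throw ball4 h=2 -> lands@7:R; in-air after throw: [b3@6:L b4@7:R b1@8:L b2@9:R]
Beat 6 (L): throw ball3 h=8 -> lands@14:L; in-air after throw: [b4@7:R b1@8:L b2@9:R b3@14:L]
Beat 7 (R): throw ball4 h=3 -> lands@10:L; in-air after throw: [b1@8:L b2@9:R b4@10:L b3@14:L]
Beat 8 (L): throw ball1 h=4 -> lands@12:L; in-air after throw: [b2@9:R b4@10:L b1@12:L b3@14:L]
Beat 9 (R): throw ball2 h=2 -> lands@11:R; in-air after throw: [b4@10:L b2@11:R b1@12:L b3@14:L]
Beat 10 (L): throw ball4 h=5 -> lands@15:R; in-air after throw: [b2@11:R b1@12:L b3@14:L b4@15:R]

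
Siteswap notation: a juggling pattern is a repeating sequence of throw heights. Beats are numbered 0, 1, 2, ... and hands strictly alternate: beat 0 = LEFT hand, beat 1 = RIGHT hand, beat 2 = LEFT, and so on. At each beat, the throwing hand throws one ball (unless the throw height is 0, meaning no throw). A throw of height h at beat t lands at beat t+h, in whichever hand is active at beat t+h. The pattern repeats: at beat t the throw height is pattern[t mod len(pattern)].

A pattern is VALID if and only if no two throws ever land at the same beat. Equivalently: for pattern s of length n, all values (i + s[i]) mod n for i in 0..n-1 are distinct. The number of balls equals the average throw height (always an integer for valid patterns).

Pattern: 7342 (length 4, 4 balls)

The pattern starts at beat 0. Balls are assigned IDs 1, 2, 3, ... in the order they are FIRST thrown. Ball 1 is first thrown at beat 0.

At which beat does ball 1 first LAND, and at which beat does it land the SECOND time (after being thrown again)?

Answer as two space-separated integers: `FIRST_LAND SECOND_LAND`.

Beat 0 (L): throw ball1 h=7 -> lands@7:R; in-air after throw: [b1@7:R]
Beat 1 (R): throw ball2 h=3 -> lands@4:L; in-air after throw: [b2@4:L b1@7:R]
Beat 2 (L): throw ball3 h=4 -> lands@6:L; in-air after throw: [b2@4:L b3@6:L b1@7:R]
Beat 3 (R): throw ball4 h=2 -> lands@5:R; in-air after throw: [b2@4:L b4@5:R b3@6:L b1@7:R]
Beat 4 (L): throw ball2 h=7 -> lands@11:R; in-air after throw: [b4@5:R b3@6:L b1@7:R b2@11:R]
Beat 5 (R): throw ball4 h=3 -> lands@8:L; in-air after throw: [b3@6:L b1@7:R b4@8:L b2@11:R]
Beat 6 (L): throw ball3 h=4 -> lands@10:L; in-air after throw: [b1@7:R b4@8:L b3@10:L b2@11:R]
Beat 7 (R): throw ball1 h=2 -> lands@9:R; in-air after throw: [b4@8:L b1@9:R b3@10:L b2@11:R]
Beat 8 (L): throw ball4 h=7 -> lands@15:R; in-air after throw: [b1@9:R b3@10:L b2@11:R b4@15:R]
Beat 9 (R): throw ball1 h=3 -> lands@12:L; in-air after throw: [b3@10:L b2@11:R b1@12:L b4@15:R]
Ball 1: thrown@0 h=7 -> first land @7; rethrown@7 h=2 -> second land @9

Answer: 7 9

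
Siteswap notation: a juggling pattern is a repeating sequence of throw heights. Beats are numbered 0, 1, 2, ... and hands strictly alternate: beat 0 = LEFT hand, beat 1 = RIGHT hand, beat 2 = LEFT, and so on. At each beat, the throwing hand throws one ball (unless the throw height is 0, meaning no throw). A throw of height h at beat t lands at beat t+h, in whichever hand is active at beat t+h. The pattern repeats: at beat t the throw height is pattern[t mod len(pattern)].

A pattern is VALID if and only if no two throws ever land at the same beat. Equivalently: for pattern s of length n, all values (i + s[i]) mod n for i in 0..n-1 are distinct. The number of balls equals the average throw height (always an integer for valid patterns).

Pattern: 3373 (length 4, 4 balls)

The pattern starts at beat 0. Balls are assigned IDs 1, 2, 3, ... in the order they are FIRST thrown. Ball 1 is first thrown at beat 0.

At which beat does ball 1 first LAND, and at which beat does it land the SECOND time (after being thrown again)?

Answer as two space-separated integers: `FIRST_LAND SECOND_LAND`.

Answer: 3 6

Derivation:
Beat 0 (L): throw ball1 h=3 -> lands@3:R; in-air after throw: [b1@3:R]
Beat 1 (R): throw ball2 h=3 -> lands@4:L; in-air after throw: [b1@3:R b2@4:L]
Beat 2 (L): throw ball3 h=7 -> lands@9:R; in-air after throw: [b1@3:R b2@4:L b3@9:R]
Beat 3 (R): throw ball1 h=3 -> lands@6:L; in-air after throw: [b2@4:L b1@6:L b3@9:R]
Beat 4 (L): throw ball2 h=3 -> lands@7:R; in-air after throw: [b1@6:L b2@7:R b3@9:R]
Beat 5 (R): throw ball4 h=3 -> lands@8:L; in-air after throw: [b1@6:L b2@7:R b4@8:L b3@9:R]
Beat 6 (L): throw ball1 h=7 -> lands@13:R; in-air after throw: [b2@7:R b4@8:L b3@9:R b1@13:R]
Ball 1: thrown@0 h=3 -> first land @3; rethrown@3 h=3 -> second land @6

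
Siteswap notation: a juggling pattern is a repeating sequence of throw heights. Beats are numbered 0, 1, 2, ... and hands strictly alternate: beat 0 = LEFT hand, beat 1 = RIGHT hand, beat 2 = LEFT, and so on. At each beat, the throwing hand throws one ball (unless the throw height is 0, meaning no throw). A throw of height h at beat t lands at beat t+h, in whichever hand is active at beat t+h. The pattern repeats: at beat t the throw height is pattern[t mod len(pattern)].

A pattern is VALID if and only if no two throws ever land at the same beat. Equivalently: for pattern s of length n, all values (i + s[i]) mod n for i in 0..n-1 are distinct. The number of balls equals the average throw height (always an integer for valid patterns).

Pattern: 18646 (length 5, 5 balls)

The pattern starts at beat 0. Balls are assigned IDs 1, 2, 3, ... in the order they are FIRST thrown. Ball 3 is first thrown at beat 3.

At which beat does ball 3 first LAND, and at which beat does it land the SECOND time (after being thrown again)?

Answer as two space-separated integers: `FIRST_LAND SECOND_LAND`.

Answer: 7 13

Derivation:
Beat 0 (L): throw ball1 h=1 -> lands@1:R; in-air after throw: [b1@1:R]
Beat 1 (R): throw ball1 h=8 -> lands@9:R; in-air after throw: [b1@9:R]
Beat 2 (L): throw ball2 h=6 -> lands@8:L; in-air after throw: [b2@8:L b1@9:R]
Beat 3 (R): throw ball3 h=4 -> lands@7:R; in-air after throw: [b3@7:R b2@8:L b1@9:R]
Beat 4 (L): throw ball4 h=6 -> lands@10:L; in-air after throw: [b3@7:R b2@8:L b1@9:R b4@10:L]
Beat 5 (R): throw ball5 h=1 -> lands@6:L; in-air after throw: [b5@6:L b3@7:R b2@8:L b1@9:R b4@10:L]
Beat 6 (L): throw ball5 h=8 -> lands@14:L; in-air after throw: [b3@7:R b2@8:L b1@9:R b4@10:L b5@14:L]
Beat 7 (R): throw ball3 h=6 -> lands@13:R; in-air after throw: [b2@8:L b1@9:R b4@10:L b3@13:R b5@14:L]
Beat 8 (L): throw ball2 h=4 -> lands@12:L; in-air after throw: [b1@9:R b4@10:L b2@12:L b3@13:R b5@14:L]
Beat 9 (R): throw ball1 h=6 -> lands@15:R; in-air after throw: [b4@10:L b2@12:L b3@13:R b5@14:L b1@15:R]
Beat 10 (L): throw ball4 h=1 -> lands@11:R; in-air after throw: [b4@11:R b2@12:L b3@13:R b5@14:L b1@15:R]
Beat 11 (R): throw ball4 h=8 -> lands@19:R; in-air after throw: [b2@12:L b3@13:R b5@14:L b1@15:R b4@19:R]
Beat 12 (L): throw ball2 h=6 -> lands@18:L; in-air after throw: [b3@13:R b5@14:L b1@15:R b2@18:L b4@19:R]
Beat 13 (R): throw ball3 h=4 -> lands@17:R; in-air after throw: [b5@14:L b1@15:R b3@17:R b2@18:L b4@19:R]
Ball 3: thrown@3 h=4 -> first land @7; rethrown@7 h=6 -> second land @13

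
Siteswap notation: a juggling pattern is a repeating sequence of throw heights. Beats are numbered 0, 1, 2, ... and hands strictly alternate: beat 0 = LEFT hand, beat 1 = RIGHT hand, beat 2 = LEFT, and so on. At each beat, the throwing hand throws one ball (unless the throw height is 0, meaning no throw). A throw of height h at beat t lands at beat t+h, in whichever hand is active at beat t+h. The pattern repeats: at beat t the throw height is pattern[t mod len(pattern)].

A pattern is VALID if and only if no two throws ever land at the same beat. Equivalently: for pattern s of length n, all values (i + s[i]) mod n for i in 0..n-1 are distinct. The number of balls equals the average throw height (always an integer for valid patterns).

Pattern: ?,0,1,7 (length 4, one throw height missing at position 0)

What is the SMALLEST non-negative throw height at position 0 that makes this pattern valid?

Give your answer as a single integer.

i=0: s[i]=? (unknown)
i=1: (1 + 0) mod 4 = 1
i=2: (2 + 1) mod 4 = 3
i=3: (3 + 7) mod 4 = 2
Known residues: [1, 2, 3]; need a permutation of 0..3, so missing residue r = 0
Need (0 + s) mod 4 = 0; smallest s = (0 - 0) mod 4 = 0

Answer: 0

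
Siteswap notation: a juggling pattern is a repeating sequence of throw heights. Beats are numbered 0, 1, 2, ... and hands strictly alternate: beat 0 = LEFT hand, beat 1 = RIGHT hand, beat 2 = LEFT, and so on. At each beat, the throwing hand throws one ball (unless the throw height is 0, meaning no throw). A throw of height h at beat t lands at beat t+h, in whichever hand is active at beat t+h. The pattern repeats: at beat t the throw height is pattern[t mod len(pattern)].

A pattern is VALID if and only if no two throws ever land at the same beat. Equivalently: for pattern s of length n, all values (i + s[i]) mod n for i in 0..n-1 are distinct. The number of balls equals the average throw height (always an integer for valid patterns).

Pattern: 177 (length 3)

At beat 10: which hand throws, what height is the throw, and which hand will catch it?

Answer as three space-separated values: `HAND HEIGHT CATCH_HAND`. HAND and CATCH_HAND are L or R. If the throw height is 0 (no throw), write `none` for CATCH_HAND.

Beat 10: 10 mod 2 = 0, so hand = L
Throw height = pattern[10 mod 3] = pattern[1] = 7
Lands at beat 10+7=17, 17 mod 2 = 1, so catch hand = R

Answer: L 7 R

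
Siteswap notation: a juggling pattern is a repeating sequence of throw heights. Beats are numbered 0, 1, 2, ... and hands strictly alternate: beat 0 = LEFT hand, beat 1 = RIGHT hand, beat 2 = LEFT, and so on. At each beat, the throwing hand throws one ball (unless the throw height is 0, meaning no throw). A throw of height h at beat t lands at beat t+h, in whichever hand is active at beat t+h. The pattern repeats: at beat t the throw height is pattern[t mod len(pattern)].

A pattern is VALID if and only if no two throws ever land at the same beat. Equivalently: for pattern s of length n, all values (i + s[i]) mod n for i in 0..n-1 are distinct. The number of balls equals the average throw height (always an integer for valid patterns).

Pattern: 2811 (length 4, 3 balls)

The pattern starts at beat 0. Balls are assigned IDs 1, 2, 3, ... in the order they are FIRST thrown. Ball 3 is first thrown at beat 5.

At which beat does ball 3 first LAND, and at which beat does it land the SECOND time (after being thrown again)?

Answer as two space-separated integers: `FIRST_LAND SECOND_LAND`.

Answer: 13 21

Derivation:
Beat 0 (L): throw ball1 h=2 -> lands@2:L; in-air after throw: [b1@2:L]
Beat 1 (R): throw ball2 h=8 -> lands@9:R; in-air after throw: [b1@2:L b2@9:R]
Beat 2 (L): throw ball1 h=1 -> lands@3:R; in-air after throw: [b1@3:R b2@9:R]
Beat 3 (R): throw ball1 h=1 -> lands@4:L; in-air after throw: [b1@4:L b2@9:R]
Beat 4 (L): throw ball1 h=2 -> lands@6:L; in-air after throw: [b1@6:L b2@9:R]
Beat 5 (R): throw ball3 h=8 -> lands@13:R; in-air after throw: [b1@6:L b2@9:R b3@13:R]
Beat 6 (L): throw ball1 h=1 -> lands@7:R; in-air after throw: [b1@7:R b2@9:R b3@13:R]
Beat 7 (R): throw ball1 h=1 -> lands@8:L; in-air after throw: [b1@8:L b2@9:R b3@13:R]
Beat 8 (L): throw ball1 h=2 -> lands@10:L; in-air after throw: [b2@9:R b1@10:L b3@13:R]
Beat 9 (R): throw ball2 h=8 -> lands@17:R; in-air after throw: [b1@10:L b3@13:R b2@17:R]
Beat 10 (L): throw ball1 h=1 -> lands@11:R; in-air after throw: [b1@11:R b3@13:R b2@17:R]
Beat 11 (R): throw ball1 h=1 -> lands@12:L; in-air after throw: [b1@12:L b3@13:R b2@17:R]
Beat 12 (L): throw ball1 h=2 -> lands@14:L; in-air after throw: [b3@13:R b1@14:L b2@17:R]
Beat 13 (R): throw ball3 h=8 -> lands@21:R; in-air after throw: [b1@14:L b2@17:R b3@21:R]
Beat 14 (L): throw ball1 h=1 -> lands@15:R; in-air after throw: [b1@15:R b2@17:R b3@21:R]
Beat 15 (R): throw ball1 h=1 -> lands@16:L; in-air after throw: [b1@16:L b2@17:R b3@21:R]
Beat 16 (L): throw ball1 h=2 -> lands@18:L; in-air after throw: [b2@17:R b1@18:L b3@21:R]
Beat 17 (R): throw ball2 h=8 -> lands@25:R; in-air after throw: [b1@18:L b3@21:R b2@25:R]
Ball 3: thrown@5 h=8 -> first land @13; rethrown@13 h=8 -> second land @21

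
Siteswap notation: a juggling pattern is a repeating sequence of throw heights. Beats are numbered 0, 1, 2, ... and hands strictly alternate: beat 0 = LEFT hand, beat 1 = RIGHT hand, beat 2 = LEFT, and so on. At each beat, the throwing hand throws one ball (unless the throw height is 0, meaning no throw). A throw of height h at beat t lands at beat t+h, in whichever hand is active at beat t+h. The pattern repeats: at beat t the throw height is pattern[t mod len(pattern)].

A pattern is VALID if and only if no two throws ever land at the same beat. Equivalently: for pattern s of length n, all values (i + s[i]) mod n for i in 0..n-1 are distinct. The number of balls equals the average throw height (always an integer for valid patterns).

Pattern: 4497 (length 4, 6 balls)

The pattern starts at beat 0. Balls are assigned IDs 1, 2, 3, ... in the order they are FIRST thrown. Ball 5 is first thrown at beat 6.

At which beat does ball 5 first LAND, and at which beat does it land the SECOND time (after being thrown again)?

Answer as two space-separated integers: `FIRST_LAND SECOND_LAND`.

Answer: 15 22

Derivation:
Beat 0 (L): throw ball1 h=4 -> lands@4:L; in-air after throw: [b1@4:L]
Beat 1 (R): throw ball2 h=4 -> lands@5:R; in-air after throw: [b1@4:L b2@5:R]
Beat 2 (L): throw ball3 h=9 -> lands@11:R; in-air after throw: [b1@4:L b2@5:R b3@11:R]
Beat 3 (R): throw ball4 h=7 -> lands@10:L; in-air after throw: [b1@4:L b2@5:R b4@10:L b3@11:R]
Beat 4 (L): throw ball1 h=4 -> lands@8:L; in-air after throw: [b2@5:R b1@8:L b4@10:L b3@11:R]
Beat 5 (R): throw ball2 h=4 -> lands@9:R; in-air after throw: [b1@8:L b2@9:R b4@10:L b3@11:R]
Beat 6 (L): throw ball5 h=9 -> lands@15:R; in-air after throw: [b1@8:L b2@9:R b4@10:L b3@11:R b5@15:R]
Beat 7 (R): throw ball6 h=7 -> lands@14:L; in-air after throw: [b1@8:L b2@9:R b4@10:L b3@11:R b6@14:L b5@15:R]
Beat 8 (L): throw ball1 h=4 -> lands@12:L; in-air after throw: [b2@9:R b4@10:L b3@11:R b1@12:L b6@14:L b5@15:R]
Beat 9 (R): throw ball2 h=4 -> lands@13:R; in-air after throw: [b4@10:L b3@11:R b1@12:L b2@13:R b6@14:L b5@15:R]
Beat 10 (L): throw ball4 h=9 -> lands@19:R; in-air after throw: [b3@11:R b1@12:L b2@13:R b6@14:L b5@15:R b4@19:R]
Beat 11 (R): throw ball3 h=7 -> lands@18:L; in-air after throw: [b1@12:L b2@13:R b6@14:L b5@15:R b3@18:L b4@19:R]
Beat 12 (L): throw ball1 h=4 -> lands@16:L; in-air after throw: [b2@13:R b6@14:L b5@15:R b1@16:L b3@18:L b4@19:R]
Beat 13 (R): throw ball2 h=4 -> lands@17:R; in-air after throw: [b6@14:L b5@15:R b1@16:L b2@17:R b3@18:L b4@19:R]
Beat 14 (L): throw ball6 h=9 -> lands@23:R; in-air after throw: [b5@15:R b1@16:L b2@17:R b3@18:L b4@19:R b6@23:R]
Beat 15 (R): throw ball5 h=7 -> lands@22:L; in-air after throw: [b1@16:L b2@17:R b3@18:L b4@19:R b5@22:L b6@23:R]
Beat 16 (L): throw ball1 h=4 -> lands@20:L; in-air after throw: [b2@17:R b3@18:L b4@19:R b1@20:L b5@22:L b6@23:R]
Beat 17 (R): throw ball2 h=4 -> lands@21:R; in-air after throw: [b3@18:L b4@19:R b1@20:L b2@21:R b5@22:L b6@23:R]
Beat 18 (L): throw ball3 h=9 -> lands@27:R; in-air after throw: [b4@19:R b1@20:L b2@21:R b5@22:L b6@23:R b3@27:R]
Beat 19 (R): throw ball4 h=7 -> lands@26:L; in-air after throw: [b1@20:L b2@21:R b5@22:L b6@23:R b4@26:L b3@27:R]
Beat 20 (L): throw ball1 h=4 -> lands@24:L; in-air after throw: [b2@21:R b5@22:L b6@23:R b1@24:L b4@26:L b3@27:R]
Beat 21 (R): throw ball2 h=4 -> lands@25:R; in-air after throw: [b5@22:L b6@23:R b1@24:L b2@25:R b4@26:L b3@27:R]
Beat 22 (L): throw ball5 h=9 -> lands@31:R; in-air after throw: [b6@23:R b1@24:L b2@25:R b4@26:L b3@27:R b5@31:R]
Ball 5: thrown@6 h=9 -> first land @15; rethrown@15 h=7 -> second land @22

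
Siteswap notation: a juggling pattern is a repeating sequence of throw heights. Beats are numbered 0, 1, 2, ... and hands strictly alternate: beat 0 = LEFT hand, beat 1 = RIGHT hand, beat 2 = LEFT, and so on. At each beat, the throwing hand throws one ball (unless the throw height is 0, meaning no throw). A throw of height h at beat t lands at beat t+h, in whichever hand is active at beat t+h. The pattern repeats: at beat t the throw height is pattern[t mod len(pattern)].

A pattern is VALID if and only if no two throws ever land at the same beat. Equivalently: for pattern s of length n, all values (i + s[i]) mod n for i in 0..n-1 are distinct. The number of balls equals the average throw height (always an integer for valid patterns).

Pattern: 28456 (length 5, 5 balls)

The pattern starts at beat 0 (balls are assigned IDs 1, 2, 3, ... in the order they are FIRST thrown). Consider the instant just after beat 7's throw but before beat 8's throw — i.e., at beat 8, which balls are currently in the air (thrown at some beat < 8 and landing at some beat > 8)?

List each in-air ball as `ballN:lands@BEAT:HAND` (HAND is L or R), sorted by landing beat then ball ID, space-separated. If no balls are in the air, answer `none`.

Answer: ball2:lands@9:R ball4:lands@10:L ball5:lands@11:R ball1:lands@14:L

Derivation:
Beat 0 (L): throw ball1 h=2 -> lands@2:L; in-air after throw: [b1@2:L]
Beat 1 (R): throw ball2 h=8 -> lands@9:R; in-air after throw: [b1@2:L b2@9:R]
Beat 2 (L): throw ball1 h=4 -> lands@6:L; in-air after throw: [b1@6:L b2@9:R]
Beat 3 (R): throw ball3 h=5 -> lands@8:L; in-air after throw: [b1@6:L b3@8:L b2@9:R]
Beat 4 (L): throw ball4 h=6 -> lands@10:L; in-air after throw: [b1@6:L b3@8:L b2@9:R b4@10:L]
Beat 5 (R): throw ball5 h=2 -> lands@7:R; in-air after throw: [b1@6:L b5@7:R b3@8:L b2@9:R b4@10:L]
Beat 6 (L): throw ball1 h=8 -> lands@14:L; in-air after throw: [b5@7:R b3@8:L b2@9:R b4@10:L b1@14:L]
Beat 7 (R): throw ball5 h=4 -> lands@11:R; in-air after throw: [b3@8:L b2@9:R b4@10:L b5@11:R b1@14:L]
Beat 8 (L): throw ball3 h=5 -> lands@13:R; in-air after throw: [b2@9:R b4@10:L b5@11:R b3@13:R b1@14:L]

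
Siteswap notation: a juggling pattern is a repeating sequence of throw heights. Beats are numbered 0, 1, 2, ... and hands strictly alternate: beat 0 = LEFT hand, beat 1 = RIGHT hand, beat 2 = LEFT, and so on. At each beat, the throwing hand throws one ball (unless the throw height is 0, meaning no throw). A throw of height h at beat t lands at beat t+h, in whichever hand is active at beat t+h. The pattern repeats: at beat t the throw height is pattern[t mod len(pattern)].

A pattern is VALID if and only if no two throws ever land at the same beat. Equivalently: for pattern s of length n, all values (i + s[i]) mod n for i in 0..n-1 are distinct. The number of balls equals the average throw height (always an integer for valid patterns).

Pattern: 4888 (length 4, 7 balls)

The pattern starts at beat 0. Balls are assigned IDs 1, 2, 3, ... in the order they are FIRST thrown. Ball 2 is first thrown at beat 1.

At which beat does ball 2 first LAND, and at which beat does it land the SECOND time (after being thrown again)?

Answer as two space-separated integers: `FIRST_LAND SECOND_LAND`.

Beat 0 (L): throw ball1 h=4 -> lands@4:L; in-air after throw: [b1@4:L]
Beat 1 (R): throw ball2 h=8 -> lands@9:R; in-air after throw: [b1@4:L b2@9:R]
Beat 2 (L): throw ball3 h=8 -> lands@10:L; in-air after throw: [b1@4:L b2@9:R b3@10:L]
Beat 3 (R): throw ball4 h=8 -> lands@11:R; in-air after throw: [b1@4:L b2@9:R b3@10:L b4@11:R]
Beat 4 (L): throw ball1 h=4 -> lands@8:L; in-air after throw: [b1@8:L b2@9:R b3@10:L b4@11:R]
Beat 5 (R): throw ball5 h=8 -> lands@13:R; in-air after throw: [b1@8:L b2@9:R b3@10:L b4@11:R b5@13:R]
Beat 6 (L): throw ball6 h=8 -> lands@14:L; in-air after throw: [b1@8:L b2@9:R b3@10:L b4@11:R b5@13:R b6@14:L]
Beat 7 (R): throw ball7 h=8 -> lands@15:R; in-air after throw: [b1@8:L b2@9:R b3@10:L b4@11:R b5@13:R b6@14:L b7@15:R]
Beat 8 (L): throw ball1 h=4 -> lands@12:L; in-air after throw: [b2@9:R b3@10:L b4@11:R b1@12:L b5@13:R b6@14:L b7@15:R]
Beat 9 (R): throw ball2 h=8 -> lands@17:R; in-air after throw: [b3@10:L b4@11:R b1@12:L b5@13:R b6@14:L b7@15:R b2@17:R]
Beat 10 (L): throw ball3 h=8 -> lands@18:L; in-air after throw: [b4@11:R b1@12:L b5@13:R b6@14:L b7@15:R b2@17:R b3@18:L]
Beat 11 (R): throw ball4 h=8 -> lands@19:R; in-air after throw: [b1@12:L b5@13:R b6@14:L b7@15:R b2@17:R b3@18:L b4@19:R]
Beat 12 (L): throw ball1 h=4 -> lands@16:L; in-air after throw: [b5@13:R b6@14:L b7@15:R b1@16:L b2@17:R b3@18:L b4@19:R]
Ball 2: thrown@1 h=8 -> first land @9; rethrown@9 h=8 -> second land @17

Answer: 9 17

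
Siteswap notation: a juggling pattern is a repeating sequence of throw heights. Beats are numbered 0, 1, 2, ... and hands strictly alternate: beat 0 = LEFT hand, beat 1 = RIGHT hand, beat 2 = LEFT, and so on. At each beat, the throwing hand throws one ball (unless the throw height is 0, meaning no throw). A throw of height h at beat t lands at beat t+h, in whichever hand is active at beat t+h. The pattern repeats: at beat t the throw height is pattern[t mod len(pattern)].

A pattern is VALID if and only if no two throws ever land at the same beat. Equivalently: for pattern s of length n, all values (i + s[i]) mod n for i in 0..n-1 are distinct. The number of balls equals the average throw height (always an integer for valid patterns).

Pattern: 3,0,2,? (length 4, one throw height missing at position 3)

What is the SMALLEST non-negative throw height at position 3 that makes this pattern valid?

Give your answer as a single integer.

Answer: 3

Derivation:
i=0: (0 + 3) mod 4 = 3
i=1: (1 + 0) mod 4 = 1
i=2: (2 + 2) mod 4 = 0
i=3: s[i]=? (unknown)
Known residues: [0, 1, 3]; need a permutation of 0..3, so missing residue r = 2
Need (3 + s) mod 4 = 2; smallest s = (2 - 3) mod 4 = 3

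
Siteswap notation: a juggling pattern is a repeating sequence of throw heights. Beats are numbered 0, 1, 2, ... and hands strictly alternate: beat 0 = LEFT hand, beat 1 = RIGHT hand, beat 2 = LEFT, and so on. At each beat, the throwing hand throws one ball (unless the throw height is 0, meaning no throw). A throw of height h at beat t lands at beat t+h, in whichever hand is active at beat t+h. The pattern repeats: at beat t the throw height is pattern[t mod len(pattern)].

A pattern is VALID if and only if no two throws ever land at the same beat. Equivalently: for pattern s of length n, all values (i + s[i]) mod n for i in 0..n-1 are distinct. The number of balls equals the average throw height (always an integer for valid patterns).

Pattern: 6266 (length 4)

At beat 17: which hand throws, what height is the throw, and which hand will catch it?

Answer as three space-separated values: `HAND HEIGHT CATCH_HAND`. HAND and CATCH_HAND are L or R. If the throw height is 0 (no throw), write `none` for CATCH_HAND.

Answer: R 2 R

Derivation:
Beat 17: 17 mod 2 = 1, so hand = R
Throw height = pattern[17 mod 4] = pattern[1] = 2
Lands at beat 17+2=19, 19 mod 2 = 1, so catch hand = R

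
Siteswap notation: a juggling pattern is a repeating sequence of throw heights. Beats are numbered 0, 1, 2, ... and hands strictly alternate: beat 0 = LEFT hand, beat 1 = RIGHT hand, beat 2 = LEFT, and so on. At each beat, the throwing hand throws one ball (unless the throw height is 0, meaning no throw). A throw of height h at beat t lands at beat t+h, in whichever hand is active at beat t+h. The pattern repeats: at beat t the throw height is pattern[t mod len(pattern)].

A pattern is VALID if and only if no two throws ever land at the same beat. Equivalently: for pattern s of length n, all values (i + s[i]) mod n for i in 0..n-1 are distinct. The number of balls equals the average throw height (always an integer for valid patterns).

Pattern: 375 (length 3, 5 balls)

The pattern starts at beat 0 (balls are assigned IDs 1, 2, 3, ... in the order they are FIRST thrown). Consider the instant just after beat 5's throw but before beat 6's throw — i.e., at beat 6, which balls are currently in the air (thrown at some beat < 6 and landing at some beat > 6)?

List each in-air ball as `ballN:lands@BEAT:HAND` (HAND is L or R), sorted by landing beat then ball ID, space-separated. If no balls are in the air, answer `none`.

Answer: ball3:lands@7:R ball2:lands@8:L ball5:lands@10:L ball4:lands@11:R

Derivation:
Beat 0 (L): throw ball1 h=3 -> lands@3:R; in-air after throw: [b1@3:R]
Beat 1 (R): throw ball2 h=7 -> lands@8:L; in-air after throw: [b1@3:R b2@8:L]
Beat 2 (L): throw ball3 h=5 -> lands@7:R; in-air after throw: [b1@3:R b3@7:R b2@8:L]
Beat 3 (R): throw ball1 h=3 -> lands@6:L; in-air after throw: [b1@6:L b3@7:R b2@8:L]
Beat 4 (L): throw ball4 h=7 -> lands@11:R; in-air after throw: [b1@6:L b3@7:R b2@8:L b4@11:R]
Beat 5 (R): throw ball5 h=5 -> lands@10:L; in-air after throw: [b1@6:L b3@7:R b2@8:L b5@10:L b4@11:R]
Beat 6 (L): throw ball1 h=3 -> lands@9:R; in-air after throw: [b3@7:R b2@8:L b1@9:R b5@10:L b4@11:R]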